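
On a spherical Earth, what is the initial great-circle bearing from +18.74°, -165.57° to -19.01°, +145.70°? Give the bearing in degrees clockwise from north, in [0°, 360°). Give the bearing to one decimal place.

234.4°

Δλ = 145.70 − -165.57 = 311.27°; wrapped into (−180°, 180°]: -48.73°.
θ = atan2( sin Δλ · cos φ₂ , cos φ₁ · sin φ₂ − sin φ₁ · cos φ₂ · cos Δλ )
  = atan2(-0.71062, -0.50882) = -125.604° → normalised to [0°, 360°): 234.396°.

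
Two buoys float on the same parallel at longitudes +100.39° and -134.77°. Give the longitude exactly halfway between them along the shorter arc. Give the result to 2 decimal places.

Signed shortest Δλ from +100.39° to -134.77° is +124.84°.
Midpoint longitude = +100.39° + (+124.84°)/2 = +100.39° + 62.42° = +162.81°.
(The naïve average (+100.39 + -134.77)/2 = -17.19° is on the wrong side of the globe.)

+162.81°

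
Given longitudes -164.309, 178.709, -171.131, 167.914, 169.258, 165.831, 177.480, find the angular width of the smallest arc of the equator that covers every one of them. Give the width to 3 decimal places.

Sort the longitudes: -171.131°, -164.309°, +165.831°, +167.914°, +169.258°, +177.480°, +178.709°.
Eastward gaps between consecutive values (wrapping around): 6.822°, 330.140°, 2.083°, 1.344°, 8.222°, 1.229°, 10.160°.
Largest gap = 330.140° ⇒ minimal covering band is its complement: 360° − 330.140° = 29.860°.
Band runs from +165.831° eastward to -164.309°, crossing the antimeridian.

29.860°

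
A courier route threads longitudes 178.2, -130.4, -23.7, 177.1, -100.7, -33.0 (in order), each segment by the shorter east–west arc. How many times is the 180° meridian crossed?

3

Leg 1: +178.2° → -130.4°, shortest Δλ = 51.4° (east) — crosses 180°.
Leg 2: -130.4° → -23.7°, shortest Δλ = 106.7° (east) — does not cross 180°.
Leg 3: -23.7° → +177.1°, shortest Δλ = -159.2° (west) — crosses 180°.
Leg 4: +177.1° → -100.7°, shortest Δλ = 82.2° (east) — crosses 180°.
Leg 5: -100.7° → -33.0°, shortest Δλ = 67.7° (east) — does not cross 180°.
Total crossings: 3.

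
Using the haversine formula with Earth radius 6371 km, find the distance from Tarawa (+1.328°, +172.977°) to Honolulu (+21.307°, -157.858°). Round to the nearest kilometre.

Δλ = -157.858 − 172.977 = -330.835°; wrapped into (−180°, 180°]: 29.165°.
Δφ = 21.307 − 1.328 = 19.979°.
a = sin²(Δφ/2) + cos φ₁ · cos φ₂ · sin²(Δλ/2) = 0.089132.
c = 2·atan2(√a, √(1−a)) = 0.60635 rad → d = 6371·c ≈ 3863.03 km.

3863 km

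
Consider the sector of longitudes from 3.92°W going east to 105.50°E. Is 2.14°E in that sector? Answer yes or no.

Band width going east from -3.92° to +105.50°: ((105.50 − -3.92) mod 360) = 109.42°.
Offset of +2.14° east of the west edge: ((2.14 − -3.92) mod 360) = 6.06°.
6.06° ≤ 109.42° ⇒ inside.

Yes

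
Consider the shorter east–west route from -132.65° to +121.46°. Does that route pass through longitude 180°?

Yes

Naïve |121.46 − -132.65| = 254.11° > 180°, so the shorter arc goes the other way round — across 180°.
Signed shortest Δλ = ((121.46 − -132.65 + 180) mod 360) − 180 = -105.89°.
Going west by 105.89° from -132.65° passes through 180° before reaching +121.46°.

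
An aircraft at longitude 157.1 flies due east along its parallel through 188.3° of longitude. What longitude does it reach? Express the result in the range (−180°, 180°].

-14.6°

Start at +157.1°; shift +188.3° → +345.4°.
+345.4° lies outside (−180°, 180°]; subtract 360° → -14.6°.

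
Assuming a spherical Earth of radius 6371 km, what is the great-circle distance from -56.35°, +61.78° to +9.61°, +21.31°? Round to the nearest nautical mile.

Δλ = 21.31 − 61.78 = -40.47°.
Δφ = 9.61 − -56.35 = 65.96°.
a = sin²(Δφ/2) + cos φ₁ · cos φ₂ · sin²(Δλ/2) = 0.361670.
c = 2·atan2(√a, √(1−a)) = 1.29048 rad → d = 6371·c ≈ 8221.65 km ≈ 4439.33 nmi.

4439 nmi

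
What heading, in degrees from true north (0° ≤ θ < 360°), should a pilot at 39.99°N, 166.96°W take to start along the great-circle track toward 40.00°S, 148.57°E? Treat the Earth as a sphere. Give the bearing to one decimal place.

Δλ = 148.57 − -166.96 = 315.53°; wrapped into (−180°, 180°]: -44.47°.
θ = atan2( sin Δλ · cos φ₂ , cos φ₁ · sin φ₂ − sin φ₁ · cos φ₂ · cos Δλ )
  = atan2(-0.53664, -0.84379) = -147.544° → normalised to [0°, 360°): 212.456°.

212.5°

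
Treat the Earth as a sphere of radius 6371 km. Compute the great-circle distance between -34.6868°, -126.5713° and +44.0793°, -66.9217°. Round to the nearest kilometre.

10629 km

Δλ = -66.9217 − -126.5713 = 59.6496°.
Δφ = 44.0793 − -34.6868 = 78.7661°.
a = sin²(Δφ/2) + cos φ₁ · cos φ₂ · sin²(Δλ/2) = 0.548707.
c = 2·atan2(√a, √(1−a)) = 1.66837 rad → d = 6371·c ≈ 10629.16 km.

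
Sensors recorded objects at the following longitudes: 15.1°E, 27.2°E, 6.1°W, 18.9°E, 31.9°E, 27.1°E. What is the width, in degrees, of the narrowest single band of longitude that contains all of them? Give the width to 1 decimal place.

Sort the longitudes: -6.1°, +15.1°, +18.9°, +27.1°, +27.2°, +31.9°.
Eastward gaps between consecutive values (wrapping around): 21.2°, 3.8°, 8.2°, 0.1°, 4.7°, 322.0°.
Largest gap = 322.0° ⇒ minimal covering band is its complement: 360° − 322.0° = 38.0°.
Band runs from -6.1° eastward to +31.9°.

38.0°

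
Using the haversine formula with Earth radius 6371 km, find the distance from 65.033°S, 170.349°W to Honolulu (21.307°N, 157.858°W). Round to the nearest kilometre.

9660 km

Δλ = -157.858 − -170.349 = 12.491°.
Δφ = 21.307 − -65.033 = 86.340°.
a = sin²(Δφ/2) + cos φ₁ · cos φ₂ · sin²(Δλ/2) = 0.472736.
c = 2·atan2(√a, √(1−a)) = 1.51624 rad → d = 6371·c ≈ 9659.98 km.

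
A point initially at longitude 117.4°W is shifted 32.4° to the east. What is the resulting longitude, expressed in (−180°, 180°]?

85.0°W

Start at -117.4°; shift +32.4° → -85.0°.
-85.0° already lies in (−180°, 180°].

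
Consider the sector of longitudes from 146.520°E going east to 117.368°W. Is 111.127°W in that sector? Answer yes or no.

Band width going east from +146.520° to -117.368°: ((-117.368 − 146.520) mod 360) = 96.112°.
Offset of -111.127° east of the west edge: ((-111.127 − 146.520) mod 360) = 102.353°.
102.353° > 96.112° ⇒ outside.

No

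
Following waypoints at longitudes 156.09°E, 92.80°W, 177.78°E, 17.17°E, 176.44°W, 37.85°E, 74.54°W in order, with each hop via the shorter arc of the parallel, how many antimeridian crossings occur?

4

Leg 1: +156.09° → -92.80°, shortest Δλ = 111.11° (east) — crosses 180°.
Leg 2: -92.80° → +177.78°, shortest Δλ = -89.42° (west) — crosses 180°.
Leg 3: +177.78° → +17.17°, shortest Δλ = -160.61° (west) — does not cross 180°.
Leg 4: +17.17° → -176.44°, shortest Δλ = 166.39° (east) — crosses 180°.
Leg 5: -176.44° → +37.85°, shortest Δλ = -145.71° (west) — crosses 180°.
Leg 6: +37.85° → -74.54°, shortest Δλ = -112.39° (west) — does not cross 180°.
Total crossings: 4.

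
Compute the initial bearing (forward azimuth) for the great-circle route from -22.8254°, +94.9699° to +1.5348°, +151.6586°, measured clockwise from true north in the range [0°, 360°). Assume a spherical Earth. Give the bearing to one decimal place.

Δλ = 151.6586 − 94.9699 = 56.6887°.
θ = atan2( sin Δλ · cos φ₂ , cos φ₁ · sin φ₂ − sin φ₁ · cos φ₂ · cos Δλ )
  = atan2(0.83540, 0.23765) = 74.120° → normalised to [0°, 360°): 74.120°.

74.1°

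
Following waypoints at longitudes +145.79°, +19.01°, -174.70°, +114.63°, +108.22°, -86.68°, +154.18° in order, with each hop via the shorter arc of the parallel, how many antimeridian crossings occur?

Leg 1: +145.79° → +19.01°, shortest Δλ = -126.78° (west) — does not cross 180°.
Leg 2: +19.01° → -174.70°, shortest Δλ = 166.29° (east) — crosses 180°.
Leg 3: -174.70° → +114.63°, shortest Δλ = -70.67° (west) — crosses 180°.
Leg 4: +114.63° → +108.22°, shortest Δλ = -6.41° (west) — does not cross 180°.
Leg 5: +108.22° → -86.68°, shortest Δλ = 165.1° (east) — crosses 180°.
Leg 6: -86.68° → +154.18°, shortest Δλ = -119.14° (west) — crosses 180°.
Total crossings: 4.

4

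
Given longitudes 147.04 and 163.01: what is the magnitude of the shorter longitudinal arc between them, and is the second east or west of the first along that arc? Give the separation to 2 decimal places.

Raw difference: 163.01 − 147.04 = 15.97°.
Normalise into (−180°, 180°]: 15.97° stays 15.97°.
Positive ⇒ the second point lies to the east; separation 15.97°.

15.97° east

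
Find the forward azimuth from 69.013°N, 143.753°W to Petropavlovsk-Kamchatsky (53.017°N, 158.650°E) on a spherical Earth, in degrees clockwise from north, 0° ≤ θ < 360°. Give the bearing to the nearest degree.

268°

Δλ = 158.650 − -143.753 = 302.403°; wrapped into (−180°, 180°]: -57.597°.
θ = atan2( sin Δλ · cos φ₂ , cos φ₁ · sin φ₂ − sin φ₁ · cos φ₂ · cos Δλ )
  = atan2(-0.50791, -0.01488) = -91.678° → normalised to [0°, 360°): 268.322°.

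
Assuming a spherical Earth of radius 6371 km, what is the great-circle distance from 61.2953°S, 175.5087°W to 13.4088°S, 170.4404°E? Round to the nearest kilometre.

5444 km

Δλ = 170.4404 − -175.5087 = 345.9491°; wrapped into (−180°, 180°]: -14.0509°.
Δφ = -13.4088 − -61.2953 = 47.8865°.
a = sin²(Δφ/2) + cos φ₁ · cos φ₂ · sin²(Δλ/2) = 0.171689.
c = 2·atan2(√a, √(1−a)) = 0.85446 rad → d = 6371·c ≈ 5443.79 km.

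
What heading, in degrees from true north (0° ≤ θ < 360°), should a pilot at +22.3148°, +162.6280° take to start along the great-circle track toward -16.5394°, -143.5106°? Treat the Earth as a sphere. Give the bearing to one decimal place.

Δλ = -143.5106 − 162.6280 = -306.1386°; wrapped into (−180°, 180°]: 53.8614°.
θ = atan2( sin Δλ · cos φ₂ , cos φ₁ · sin φ₂ − sin φ₁ · cos φ₂ · cos Δλ )
  = atan2(0.77418, -0.47801) = 121.693° → normalised to [0°, 360°): 121.693°.

121.7°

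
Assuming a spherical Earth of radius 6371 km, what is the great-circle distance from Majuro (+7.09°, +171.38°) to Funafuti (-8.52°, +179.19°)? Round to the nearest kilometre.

Δλ = 179.19 − 171.38 = 7.81°.
Δφ = -8.52 − 7.09 = -15.61°.
a = sin²(Δφ/2) + cos φ₁ · cos φ₂ · sin²(Δλ/2) = 0.022994.
c = 2·atan2(√a, √(1−a)) = 0.30445 rad → d = 6371·c ≈ 1939.64 km.

1940 km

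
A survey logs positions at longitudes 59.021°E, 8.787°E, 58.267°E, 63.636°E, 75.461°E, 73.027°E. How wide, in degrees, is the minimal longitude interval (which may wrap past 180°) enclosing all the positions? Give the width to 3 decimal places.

66.674°

Sort the longitudes: +8.787°, +58.267°, +59.021°, +63.636°, +73.027°, +75.461°.
Eastward gaps between consecutive values (wrapping around): 49.480°, 0.754°, 4.615°, 9.391°, 2.434°, 293.326°.
Largest gap = 293.326° ⇒ minimal covering band is its complement: 360° − 293.326° = 66.674°.
Band runs from +8.787° eastward to +75.461°.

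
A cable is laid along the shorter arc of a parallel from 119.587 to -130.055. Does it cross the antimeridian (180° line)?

Naïve |-130.055 − 119.587| = 249.642° > 180°, so the shorter arc goes the other way round — across 180°.
Signed shortest Δλ = ((-130.055 − 119.587 + 180) mod 360) − 180 = 110.358°.
Going east by 110.358° from +119.587° passes through 180° before reaching -130.055°.

Yes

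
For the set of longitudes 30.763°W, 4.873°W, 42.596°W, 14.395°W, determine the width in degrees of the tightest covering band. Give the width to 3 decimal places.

37.723°

Sort the longitudes: -42.596°, -30.763°, -14.395°, -4.873°.
Eastward gaps between consecutive values (wrapping around): 11.833°, 16.368°, 9.522°, 322.277°.
Largest gap = 322.277° ⇒ minimal covering band is its complement: 360° − 322.277° = 37.723°.
Band runs from -42.596° eastward to -4.873°.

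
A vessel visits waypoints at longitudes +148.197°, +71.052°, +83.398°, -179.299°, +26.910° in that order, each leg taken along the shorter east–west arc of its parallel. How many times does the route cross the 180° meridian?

Leg 1: +148.197° → +71.052°, shortest Δλ = -77.145° (west) — does not cross 180°.
Leg 2: +71.052° → +83.398°, shortest Δλ = 12.346° (east) — does not cross 180°.
Leg 3: +83.398° → -179.299°, shortest Δλ = 97.303° (east) — crosses 180°.
Leg 4: -179.299° → +26.910°, shortest Δλ = -153.791° (west) — crosses 180°.
Total crossings: 2.

2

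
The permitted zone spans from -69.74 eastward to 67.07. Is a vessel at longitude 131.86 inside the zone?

No

Band width going east from -69.74° to +67.07°: ((67.07 − -69.74) mod 360) = 136.81°.
Offset of +131.86° east of the west edge: ((131.86 − -69.74) mod 360) = 201.60°.
201.60° > 136.81° ⇒ outside.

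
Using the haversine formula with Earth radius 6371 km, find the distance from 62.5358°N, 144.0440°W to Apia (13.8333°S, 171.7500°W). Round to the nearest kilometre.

Δλ = -171.7500 − -144.0440 = -27.7060°.
Δφ = -13.8333 − 62.5358 = -76.3691°.
a = sin²(Δφ/2) + cos φ₁ · cos φ₂ · sin²(Δλ/2) = 0.407839.
c = 2·atan2(√a, √(1−a)) = 1.38541 rad → d = 6371·c ≈ 8826.48 km.

8826 km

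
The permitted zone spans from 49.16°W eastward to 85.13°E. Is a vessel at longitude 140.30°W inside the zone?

No

Band width going east from -49.16° to +85.13°: ((85.13 − -49.16) mod 360) = 134.29°.
Offset of -140.30° east of the west edge: ((-140.30 − -49.16) mod 360) = 268.86°.
268.86° > 134.29° ⇒ outside.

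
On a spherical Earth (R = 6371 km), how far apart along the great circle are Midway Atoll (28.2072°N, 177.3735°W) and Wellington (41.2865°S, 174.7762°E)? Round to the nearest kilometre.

7770 km

Δλ = 174.7762 − -177.3735 = 352.1497°; wrapped into (−180°, 180°]: -7.8503°.
Δφ = -41.2865 − 28.2072 = -69.4937°.
a = sin²(Δφ/2) + cos φ₁ · cos φ₂ · sin²(Δλ/2) = 0.327948.
c = 2·atan2(√a, √(1−a)) = 1.21951 rad → d = 6371·c ≈ 7769.51 km.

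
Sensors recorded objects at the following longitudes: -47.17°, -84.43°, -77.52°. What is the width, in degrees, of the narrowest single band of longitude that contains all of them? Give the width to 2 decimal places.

37.26°

Sort the longitudes: -84.43°, -77.52°, -47.17°.
Eastward gaps between consecutive values (wrapping around): 6.91°, 30.35°, 322.74°.
Largest gap = 322.74° ⇒ minimal covering band is its complement: 360° − 322.74° = 37.26°.
Band runs from -84.43° eastward to -47.17°.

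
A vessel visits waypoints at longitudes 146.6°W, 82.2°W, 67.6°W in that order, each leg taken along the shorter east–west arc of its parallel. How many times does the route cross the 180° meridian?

0

Leg 1: -146.6° → -82.2°, shortest Δλ = 64.4° (east) — does not cross 180°.
Leg 2: -82.2° → -67.6°, shortest Δλ = 14.6° (east) — does not cross 180°.
Total crossings: 0.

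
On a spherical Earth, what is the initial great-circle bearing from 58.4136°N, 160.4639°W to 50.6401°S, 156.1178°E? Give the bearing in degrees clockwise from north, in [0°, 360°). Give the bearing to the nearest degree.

209°

Δλ = 156.1178 − -160.4639 = 316.5817°; wrapped into (−180°, 180°]: -43.4183°.
θ = atan2( sin Δλ · cos φ₂ , cos φ₁ · sin φ₂ − sin φ₁ · cos φ₂ · cos Δλ )
  = atan2(-0.43589, -0.79738) = -151.337° → normalised to [0°, 360°): 208.663°.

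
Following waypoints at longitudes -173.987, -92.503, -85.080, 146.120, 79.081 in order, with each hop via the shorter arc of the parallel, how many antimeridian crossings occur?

1

Leg 1: -173.987° → -92.503°, shortest Δλ = 81.484° (east) — does not cross 180°.
Leg 2: -92.503° → -85.080°, shortest Δλ = 7.423° (east) — does not cross 180°.
Leg 3: -85.080° → +146.120°, shortest Δλ = -128.8° (west) — crosses 180°.
Leg 4: +146.120° → +79.081°, shortest Δλ = -67.039° (west) — does not cross 180°.
Total crossings: 1.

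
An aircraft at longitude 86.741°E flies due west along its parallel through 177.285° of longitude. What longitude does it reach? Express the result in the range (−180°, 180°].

Start at +86.741°; shift −177.285° → -90.544°.
-90.544° already lies in (−180°, 180°].

90.544°W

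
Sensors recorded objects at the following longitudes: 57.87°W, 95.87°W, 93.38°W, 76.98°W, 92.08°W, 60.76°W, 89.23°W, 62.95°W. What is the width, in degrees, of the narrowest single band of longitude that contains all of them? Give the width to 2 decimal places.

38.00°

Sort the longitudes: -95.87°, -93.38°, -92.08°, -89.23°, -76.98°, -62.95°, -60.76°, -57.87°.
Eastward gaps between consecutive values (wrapping around): 2.49°, 1.30°, 2.85°, 12.25°, 14.03°, 2.19°, 2.89°, 322.00°.
Largest gap = 322.00° ⇒ minimal covering band is its complement: 360° − 322.00° = 38.00°.
Band runs from -95.87° eastward to -57.87°.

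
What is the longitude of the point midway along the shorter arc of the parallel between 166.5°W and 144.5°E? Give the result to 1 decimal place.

Signed shortest Δλ from -166.5° to +144.5° is -49.0°.
Midpoint longitude = -166.5° + (-49.0°)/2 = -166.5° − 24.5° = -191.0°.
Normalise into (−180°, 180°]: +169.0°.
(The naïve average (-166.5 + +144.5)/2 = -11.0° is on the wrong side of the globe.)

169.0°E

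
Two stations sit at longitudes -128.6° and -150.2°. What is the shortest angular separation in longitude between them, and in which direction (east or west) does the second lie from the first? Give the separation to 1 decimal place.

21.6° west

Raw difference: -150.2 − -128.6 = -21.6°.
Normalise into (−180°, 180°]: -21.6° stays -21.6°.
Negative ⇒ the second point lies to the west; separation 21.6°.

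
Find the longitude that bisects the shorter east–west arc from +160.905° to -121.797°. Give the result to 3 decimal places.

Signed shortest Δλ from +160.905° to -121.797° is +77.298°.
Midpoint longitude = +160.905° + (+77.298°)/2 = +160.905° + 38.649° = +199.554°.
Normalise into (−180°, 180°]: -160.446°.
(The naïve average (+160.905 + -121.797)/2 = 19.554° is on the wrong side of the globe.)

-160.446°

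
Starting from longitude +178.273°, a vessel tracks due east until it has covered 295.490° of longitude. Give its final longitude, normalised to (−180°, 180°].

+113.763°

Start at +178.273°; shift +295.490° → +473.763°.
+473.763° lies outside (−180°, 180°]; subtract 360° → +113.763°.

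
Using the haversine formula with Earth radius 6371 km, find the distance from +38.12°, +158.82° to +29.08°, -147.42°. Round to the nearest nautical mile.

2705 nmi

Δλ = -147.42 − 158.82 = -306.24°; wrapped into (−180°, 180°]: 53.76°.
Δφ = 29.08 − 38.12 = -9.04°.
a = sin²(Δφ/2) + cos φ₁ · cos φ₂ · sin²(Δλ/2) = 0.146756.
c = 2·atan2(√a, √(1−a)) = 0.78627 rad → d = 6371·c ≈ 5009.34 km ≈ 2704.83 nmi.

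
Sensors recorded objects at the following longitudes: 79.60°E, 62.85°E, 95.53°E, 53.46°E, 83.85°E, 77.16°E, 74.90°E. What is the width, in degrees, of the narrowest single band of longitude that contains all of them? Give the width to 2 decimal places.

Sort the longitudes: +53.46°, +62.85°, +74.90°, +77.16°, +79.60°, +83.85°, +95.53°.
Eastward gaps between consecutive values (wrapping around): 9.39°, 12.05°, 2.26°, 2.44°, 4.25°, 11.68°, 317.93°.
Largest gap = 317.93° ⇒ minimal covering band is its complement: 360° − 317.93° = 42.07°.
Band runs from +53.46° eastward to +95.53°.

42.07°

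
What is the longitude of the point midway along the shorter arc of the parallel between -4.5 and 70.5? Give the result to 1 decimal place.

+33.0°

Signed shortest Δλ from -4.5° to +70.5° is +75.0°.
Midpoint longitude = -4.5° + (+75.0°)/2 = -4.5° + 37.5° = +33.0°.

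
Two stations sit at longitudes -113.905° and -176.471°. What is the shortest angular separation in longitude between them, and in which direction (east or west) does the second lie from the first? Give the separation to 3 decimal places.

62.566° west

Raw difference: -176.471 − -113.905 = -62.566°.
Normalise into (−180°, 180°]: -62.566° stays -62.566°.
Negative ⇒ the second point lies to the west; separation 62.566°.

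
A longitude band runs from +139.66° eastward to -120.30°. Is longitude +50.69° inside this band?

Band width going east from +139.66° to -120.30°: ((-120.30 − 139.66) mod 360) = 100.04°.
Offset of +50.69° east of the west edge: ((50.69 − 139.66) mod 360) = 271.03°.
271.03° > 100.04° ⇒ outside.

No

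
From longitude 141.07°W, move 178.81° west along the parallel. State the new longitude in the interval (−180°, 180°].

Start at -141.07°; shift −178.81° → -319.88°.
-319.88° lies outside (−180°, 180°]; add 360° → +40.12°.

40.12°E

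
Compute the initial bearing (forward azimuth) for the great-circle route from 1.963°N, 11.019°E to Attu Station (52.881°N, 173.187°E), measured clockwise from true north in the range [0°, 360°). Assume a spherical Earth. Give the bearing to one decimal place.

12.8°

Δλ = 173.187 − 11.019 = 162.168°.
θ = atan2( sin Δλ · cos φ₂ , cos φ₁ · sin φ₂ − sin φ₁ · cos φ₂ · cos Δλ )
  = atan2(0.18480, 0.81659) = 12.752° → normalised to [0°, 360°): 12.752°.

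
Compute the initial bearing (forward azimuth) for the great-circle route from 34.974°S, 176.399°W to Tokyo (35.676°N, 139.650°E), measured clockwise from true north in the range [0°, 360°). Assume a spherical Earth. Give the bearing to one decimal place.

Δλ = 139.650 − -176.399 = 316.049°; wrapped into (−180°, 180°]: -43.951°.
θ = atan2( sin Δλ · cos φ₂ , cos φ₁ · sin φ₂ − sin φ₁ · cos φ₂ · cos Δλ )
  = atan2(-0.56379, 0.81310) = -34.737° → normalised to [0°, 360°): 325.263°.

325.3°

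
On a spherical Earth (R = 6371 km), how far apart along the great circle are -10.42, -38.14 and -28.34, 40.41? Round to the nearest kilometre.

Δλ = 40.41 − -38.14 = 78.55°.
Δφ = -28.34 − -10.42 = -17.92°.
a = sin²(Δφ/2) + cos φ₁ · cos φ₂ · sin²(Δλ/2) = 0.371153.
c = 2·atan2(√a, √(1−a)) = 1.31016 rad → d = 6371·c ≈ 8347.03 km.

8347 km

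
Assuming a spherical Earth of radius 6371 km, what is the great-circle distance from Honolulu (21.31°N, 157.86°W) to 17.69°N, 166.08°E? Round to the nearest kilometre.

Δλ = 166.08 − -157.86 = 323.94°; wrapped into (−180°, 180°]: -36.06°.
Δφ = 17.69 − 21.31 = -3.62°.
a = sin²(Δφ/2) + cos φ₁ · cos φ₂ · sin²(Δλ/2) = 0.086027.
c = 2·atan2(√a, √(1−a)) = 0.59536 rad → d = 6371·c ≈ 3793.04 km.

3793 km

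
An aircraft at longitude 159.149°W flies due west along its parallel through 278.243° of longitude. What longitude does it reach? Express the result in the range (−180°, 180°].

Start at -159.149°; shift −278.243° → -437.392°.
-437.392° lies outside (−180°, 180°]; add 360° → -77.392°.

77.392°W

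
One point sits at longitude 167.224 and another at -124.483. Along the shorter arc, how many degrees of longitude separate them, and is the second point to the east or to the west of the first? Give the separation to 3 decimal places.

Raw difference: -124.483 − 167.224 = -291.707°.
Normalise into (−180°, 180°]: -291.707° + 360° = 68.293°.
Positive ⇒ the second point lies to the east; separation 68.293°.

68.293° east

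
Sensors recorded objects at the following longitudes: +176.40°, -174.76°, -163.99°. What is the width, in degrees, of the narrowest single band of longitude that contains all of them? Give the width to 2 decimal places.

Sort the longitudes: -174.76°, -163.99°, +176.40°.
Eastward gaps between consecutive values (wrapping around): 10.77°, 340.39°, 8.84°.
Largest gap = 340.39° ⇒ minimal covering band is its complement: 360° − 340.39° = 19.61°.
Band runs from +176.40° eastward to -163.99°, crossing the antimeridian.

19.61°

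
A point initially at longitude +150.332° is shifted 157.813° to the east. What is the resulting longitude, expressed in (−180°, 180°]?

-51.855°

Start at +150.332°; shift +157.813° → +308.145°.
+308.145° lies outside (−180°, 180°]; subtract 360° → -51.855°.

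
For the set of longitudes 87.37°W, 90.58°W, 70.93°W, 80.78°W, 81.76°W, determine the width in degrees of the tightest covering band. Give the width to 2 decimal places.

19.65°

Sort the longitudes: -90.58°, -87.37°, -81.76°, -80.78°, -70.93°.
Eastward gaps between consecutive values (wrapping around): 3.21°, 5.61°, 0.98°, 9.85°, 340.35°.
Largest gap = 340.35° ⇒ minimal covering band is its complement: 360° − 340.35° = 19.65°.
Band runs from -90.58° eastward to -70.93°.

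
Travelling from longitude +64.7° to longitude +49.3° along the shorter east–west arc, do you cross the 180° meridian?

Signed shortest Δλ = ((49.3 − 64.7 + 180) mod 360) − 180 = -15.4°.
Going west by 15.4° from +64.7° reaches +49.3° without touching 180°.

No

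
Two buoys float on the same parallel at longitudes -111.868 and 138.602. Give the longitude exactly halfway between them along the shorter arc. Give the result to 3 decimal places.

-166.633°

Signed shortest Δλ from -111.868° to +138.602° is -109.530°.
Midpoint longitude = -111.868° + (-109.530°)/2 = -111.868° − 54.765° = -166.633°.
(The naïve average (-111.868 + +138.602)/2 = 13.367° is on the wrong side of the globe.)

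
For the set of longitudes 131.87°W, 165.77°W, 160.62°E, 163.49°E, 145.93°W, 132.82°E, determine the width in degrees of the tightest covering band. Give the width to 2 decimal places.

95.31°

Sort the longitudes: -165.77°, -145.93°, -131.87°, +132.82°, +160.62°, +163.49°.
Eastward gaps between consecutive values (wrapping around): 19.84°, 14.06°, 264.69°, 27.80°, 2.87°, 30.74°.
Largest gap = 264.69° ⇒ minimal covering band is its complement: 360° − 264.69° = 95.31°.
Band runs from +132.82° eastward to -131.87°, crossing the antimeridian.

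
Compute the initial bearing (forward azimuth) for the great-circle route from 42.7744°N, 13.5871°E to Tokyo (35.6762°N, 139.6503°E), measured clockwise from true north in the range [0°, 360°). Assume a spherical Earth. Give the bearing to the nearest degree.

Δλ = 139.6503 − 13.5871 = 126.0632°.
θ = atan2( sin Δλ · cos φ₂ , cos φ₁ · sin φ₂ − sin φ₁ · cos φ₂ · cos Δλ )
  = atan2(0.65666, 0.75284) = 41.096° → normalised to [0°, 360°): 41.096°.

41°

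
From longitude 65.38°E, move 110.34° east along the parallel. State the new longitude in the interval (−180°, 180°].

175.72°E

Start at +65.38°; shift +110.34° → +175.72°.
+175.72° already lies in (−180°, 180°].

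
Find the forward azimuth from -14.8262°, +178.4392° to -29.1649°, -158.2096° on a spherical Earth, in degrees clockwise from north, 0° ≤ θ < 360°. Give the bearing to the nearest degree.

128°

Δλ = -158.2096 − 178.4392 = -336.6488°; wrapped into (−180°, 180°]: 23.3512°.
θ = atan2( sin Δλ · cos φ₂ , cos φ₁ · sin φ₂ − sin φ₁ · cos φ₂ · cos Δλ )
  = atan2(0.34612, -0.26596) = 127.539° → normalised to [0°, 360°): 127.539°.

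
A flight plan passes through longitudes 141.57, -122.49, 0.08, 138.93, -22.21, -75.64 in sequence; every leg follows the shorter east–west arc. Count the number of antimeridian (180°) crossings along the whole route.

1

Leg 1: +141.57° → -122.49°, shortest Δλ = 95.94° (east) — crosses 180°.
Leg 2: -122.49° → +0.08°, shortest Δλ = 122.57° (east) — does not cross 180°.
Leg 3: +0.08° → +138.93°, shortest Δλ = 138.85° (east) — does not cross 180°.
Leg 4: +138.93° → -22.21°, shortest Δλ = -161.14° (west) — does not cross 180°.
Leg 5: -22.21° → -75.64°, shortest Δλ = -53.43° (west) — does not cross 180°.
Total crossings: 1.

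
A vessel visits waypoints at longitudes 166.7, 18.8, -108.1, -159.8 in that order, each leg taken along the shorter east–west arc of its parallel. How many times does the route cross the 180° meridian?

0

Leg 1: +166.7° → +18.8°, shortest Δλ = -147.9° (west) — does not cross 180°.
Leg 2: +18.8° → -108.1°, shortest Δλ = -126.9° (west) — does not cross 180°.
Leg 3: -108.1° → -159.8°, shortest Δλ = -51.7° (west) — does not cross 180°.
Total crossings: 0.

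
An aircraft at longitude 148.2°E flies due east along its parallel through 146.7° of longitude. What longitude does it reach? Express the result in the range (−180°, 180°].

65.1°W

Start at +148.2°; shift +146.7° → +294.9°.
+294.9° lies outside (−180°, 180°]; subtract 360° → -65.1°.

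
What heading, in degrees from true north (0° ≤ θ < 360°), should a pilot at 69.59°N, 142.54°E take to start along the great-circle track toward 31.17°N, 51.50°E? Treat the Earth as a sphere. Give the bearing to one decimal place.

282.8°

Δλ = 51.50 − 142.54 = -91.04°.
θ = atan2( sin Δλ · cos φ₂ , cos φ₁ · sin φ₂ − sin φ₁ · cos φ₂ · cos Δλ )
  = atan2(-0.85549, 0.19505) = -77.156° → normalised to [0°, 360°): 282.844°.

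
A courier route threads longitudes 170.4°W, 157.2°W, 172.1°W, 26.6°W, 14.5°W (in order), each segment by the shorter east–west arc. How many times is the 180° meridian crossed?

Leg 1: -170.4° → -157.2°, shortest Δλ = 13.2° (east) — does not cross 180°.
Leg 2: -157.2° → -172.1°, shortest Δλ = -14.9° (west) — does not cross 180°.
Leg 3: -172.1° → -26.6°, shortest Δλ = 145.5° (east) — does not cross 180°.
Leg 4: -26.6° → -14.5°, shortest Δλ = 12.1° (east) — does not cross 180°.
Total crossings: 0.

0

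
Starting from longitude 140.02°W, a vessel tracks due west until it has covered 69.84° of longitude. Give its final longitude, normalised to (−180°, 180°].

Start at -140.02°; shift −69.84° → -209.86°.
-209.86° lies outside (−180°, 180°]; add 360° → +150.14°.

150.14°E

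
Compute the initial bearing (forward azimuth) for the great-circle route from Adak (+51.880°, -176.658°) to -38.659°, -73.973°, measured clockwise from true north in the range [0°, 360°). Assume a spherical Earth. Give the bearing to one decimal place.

108.2°

Δλ = -73.973 − -176.658 = 102.685°.
θ = atan2( sin Δλ · cos φ₂ , cos φ₁ · sin φ₂ − sin φ₁ · cos φ₂ · cos Δλ )
  = atan2(0.76182, -0.25072) = 108.217° → normalised to [0°, 360°): 108.217°.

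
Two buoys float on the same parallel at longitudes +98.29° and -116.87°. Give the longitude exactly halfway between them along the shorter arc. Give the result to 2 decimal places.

+170.71°

Signed shortest Δλ from +98.29° to -116.87° is +144.84°.
Midpoint longitude = +98.29° + (+144.84°)/2 = +98.29° + 72.42° = +170.71°.
(The naïve average (+98.29 + -116.87)/2 = -9.29° is on the wrong side of the globe.)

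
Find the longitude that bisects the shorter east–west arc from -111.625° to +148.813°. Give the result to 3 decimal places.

-161.406°

Signed shortest Δλ from -111.625° to +148.813° is -99.562°.
Midpoint longitude = -111.625° + (-99.562°)/2 = -111.625° − 49.781° = -161.406°.
(The naïve average (-111.625 + +148.813)/2 = 18.594° is on the wrong side of the globe.)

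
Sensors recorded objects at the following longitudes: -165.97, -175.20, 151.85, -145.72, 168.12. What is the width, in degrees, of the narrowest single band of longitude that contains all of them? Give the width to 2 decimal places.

62.43°

Sort the longitudes: -175.20°, -165.97°, -145.72°, +151.85°, +168.12°.
Eastward gaps between consecutive values (wrapping around): 9.23°, 20.25°, 297.57°, 16.27°, 16.68°.
Largest gap = 297.57° ⇒ minimal covering band is its complement: 360° − 297.57° = 62.43°.
Band runs from +151.85° eastward to -145.72°, crossing the antimeridian.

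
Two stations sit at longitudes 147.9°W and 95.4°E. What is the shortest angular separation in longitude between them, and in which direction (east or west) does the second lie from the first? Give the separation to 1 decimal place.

Raw difference: 95.4 − -147.9 = 243.3°.
Normalise into (−180°, 180°]: 243.3° − 360° = -116.7°.
Negative ⇒ the second point lies to the west; separation 116.7°.

116.7° west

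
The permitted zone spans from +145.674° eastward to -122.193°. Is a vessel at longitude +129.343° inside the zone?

No

Band width going east from +145.674° to -122.193°: ((-122.193 − 145.674) mod 360) = 92.133°.
Offset of +129.343° east of the west edge: ((129.343 − 145.674) mod 360) = 343.669°.
343.669° > 92.133° ⇒ outside.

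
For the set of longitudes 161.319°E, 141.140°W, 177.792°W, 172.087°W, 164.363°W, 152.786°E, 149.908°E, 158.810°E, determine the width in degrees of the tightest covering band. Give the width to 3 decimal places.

Sort the longitudes: -177.792°, -172.087°, -164.363°, -141.140°, +149.908°, +152.786°, +158.810°, +161.319°.
Eastward gaps between consecutive values (wrapping around): 5.705°, 7.724°, 23.223°, 291.048°, 2.878°, 6.024°, 2.509°, 20.889°.
Largest gap = 291.048° ⇒ minimal covering band is its complement: 360° − 291.048° = 68.952°.
Band runs from +149.908° eastward to -141.140°, crossing the antimeridian.

68.952°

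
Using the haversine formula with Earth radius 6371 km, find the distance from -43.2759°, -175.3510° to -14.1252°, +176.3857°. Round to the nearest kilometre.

3336 km

Δλ = 176.3857 − -175.3510 = 351.7367°; wrapped into (−180°, 180°]: -8.2633°.
Δφ = -14.1252 − -43.2759 = 29.1507°.
a = sin²(Δφ/2) + cos φ₁ · cos φ₂ · sin²(Δλ/2) = 0.066994.
c = 2·atan2(√a, √(1−a)) = 0.52363 rad → d = 6371·c ≈ 3336.03 km.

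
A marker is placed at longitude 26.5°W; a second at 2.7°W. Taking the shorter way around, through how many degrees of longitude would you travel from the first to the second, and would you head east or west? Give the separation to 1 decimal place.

23.8° east

Raw difference: -2.7 − -26.5 = 23.8°.
Normalise into (−180°, 180°]: 23.8° stays 23.8°.
Positive ⇒ the second point lies to the east; separation 23.8°.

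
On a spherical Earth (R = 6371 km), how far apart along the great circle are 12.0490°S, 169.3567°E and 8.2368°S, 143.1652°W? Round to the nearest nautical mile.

2812 nmi

Δλ = -143.1652 − 169.3567 = -312.5219°; wrapped into (−180°, 180°]: 47.4781°.
Δφ = -8.2368 − -12.0490 = 3.8122°.
a = sin²(Δφ/2) + cos φ₁ · cos φ₂ · sin²(Δλ/2) = 0.157965.
c = 2·atan2(√a, √(1−a)) = 0.81747 rad → d = 6371·c ≈ 5208.09 km ≈ 2812.14 nmi.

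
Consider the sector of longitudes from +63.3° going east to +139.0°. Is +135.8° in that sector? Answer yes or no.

Yes

Band width going east from +63.3° to +139.0°: ((139.0 − 63.3) mod 360) = 75.7°.
Offset of +135.8° east of the west edge: ((135.8 − 63.3) mod 360) = 72.5°.
72.5° ≤ 75.7° ⇒ inside.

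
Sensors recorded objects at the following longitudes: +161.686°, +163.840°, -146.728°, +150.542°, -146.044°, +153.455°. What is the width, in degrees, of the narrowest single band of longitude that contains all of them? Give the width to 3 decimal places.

63.414°

Sort the longitudes: -146.728°, -146.044°, +150.542°, +153.455°, +161.686°, +163.840°.
Eastward gaps between consecutive values (wrapping around): 0.684°, 296.586°, 2.913°, 8.231°, 2.154°, 49.432°.
Largest gap = 296.586° ⇒ minimal covering band is its complement: 360° − 296.586° = 63.414°.
Band runs from +150.542° eastward to -146.044°, crossing the antimeridian.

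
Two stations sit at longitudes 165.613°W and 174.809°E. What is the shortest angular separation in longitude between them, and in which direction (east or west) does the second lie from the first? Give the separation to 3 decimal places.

19.578° west

Raw difference: 174.809 − -165.613 = 340.422°.
Normalise into (−180°, 180°]: 340.422° − 360° = -19.578°.
Negative ⇒ the second point lies to the west; separation 19.578°.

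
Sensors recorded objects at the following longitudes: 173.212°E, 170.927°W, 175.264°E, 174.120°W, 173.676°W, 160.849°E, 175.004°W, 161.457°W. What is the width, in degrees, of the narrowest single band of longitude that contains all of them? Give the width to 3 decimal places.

Sort the longitudes: -175.004°, -174.120°, -173.676°, -170.927°, -161.457°, +160.849°, +173.212°, +175.264°.
Eastward gaps between consecutive values (wrapping around): 0.884°, 0.444°, 2.749°, 9.470°, 322.306°, 12.363°, 2.052°, 9.732°.
Largest gap = 322.306° ⇒ minimal covering band is its complement: 360° − 322.306° = 37.694°.
Band runs from +160.849° eastward to -161.457°, crossing the antimeridian.

37.694°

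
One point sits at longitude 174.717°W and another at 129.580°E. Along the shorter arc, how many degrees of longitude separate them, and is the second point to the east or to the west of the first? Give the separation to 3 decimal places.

Raw difference: 129.580 − -174.717 = 304.297°.
Normalise into (−180°, 180°]: 304.297° − 360° = -55.703°.
Negative ⇒ the second point lies to the west; separation 55.703°.

55.703° west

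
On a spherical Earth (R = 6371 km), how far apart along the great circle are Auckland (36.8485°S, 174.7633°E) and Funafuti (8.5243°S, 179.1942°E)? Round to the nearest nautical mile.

1718 nmi

Δλ = 179.1942 − 174.7633 = 4.4309°.
Δφ = -8.5243 − -36.8485 = 28.3242°.
a = sin²(Δφ/2) + cos φ₁ · cos φ₂ · sin²(Δλ/2) = 0.061044.
c = 2·atan2(√a, √(1−a)) = 0.49931 rad → d = 6371·c ≈ 3181.12 km ≈ 1717.67 nmi.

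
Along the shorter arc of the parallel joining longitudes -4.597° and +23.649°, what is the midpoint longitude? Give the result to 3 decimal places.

+9.526°

Signed shortest Δλ from -4.597° to +23.649° is +28.246°.
Midpoint longitude = -4.597° + (+28.246°)/2 = -4.597° + 14.123° = +9.526°.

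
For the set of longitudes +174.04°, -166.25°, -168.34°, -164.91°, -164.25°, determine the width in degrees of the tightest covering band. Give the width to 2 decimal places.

Sort the longitudes: -168.34°, -166.25°, -164.91°, -164.25°, +174.04°.
Eastward gaps between consecutive values (wrapping around): 2.09°, 1.34°, 0.66°, 338.29°, 17.62°.
Largest gap = 338.29° ⇒ minimal covering band is its complement: 360° − 338.29° = 21.71°.
Band runs from +174.04° eastward to -164.25°, crossing the antimeridian.

21.71°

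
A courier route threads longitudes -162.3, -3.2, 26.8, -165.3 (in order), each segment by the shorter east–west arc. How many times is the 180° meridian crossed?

1

Leg 1: -162.3° → -3.2°, shortest Δλ = 159.1° (east) — does not cross 180°.
Leg 2: -3.2° → +26.8°, shortest Δλ = 30.0° (east) — does not cross 180°.
Leg 3: +26.8° → -165.3°, shortest Δλ = 167.9° (east) — crosses 180°.
Total crossings: 1.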